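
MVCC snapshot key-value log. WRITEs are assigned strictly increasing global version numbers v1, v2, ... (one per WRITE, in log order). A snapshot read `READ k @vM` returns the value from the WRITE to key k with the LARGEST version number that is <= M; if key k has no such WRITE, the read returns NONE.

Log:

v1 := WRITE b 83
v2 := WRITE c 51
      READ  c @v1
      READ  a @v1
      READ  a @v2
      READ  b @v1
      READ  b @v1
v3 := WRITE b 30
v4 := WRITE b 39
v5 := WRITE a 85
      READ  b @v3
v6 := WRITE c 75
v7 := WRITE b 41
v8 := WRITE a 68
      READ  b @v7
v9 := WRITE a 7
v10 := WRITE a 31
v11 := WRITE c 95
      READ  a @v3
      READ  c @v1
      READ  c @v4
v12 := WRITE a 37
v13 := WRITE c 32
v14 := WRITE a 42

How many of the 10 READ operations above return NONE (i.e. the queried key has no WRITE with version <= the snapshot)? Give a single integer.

Answer: 5

Derivation:
v1: WRITE b=83  (b history now [(1, 83)])
v2: WRITE c=51  (c history now [(2, 51)])
READ c @v1: history=[(2, 51)] -> no version <= 1 -> NONE
READ a @v1: history=[] -> no version <= 1 -> NONE
READ a @v2: history=[] -> no version <= 2 -> NONE
READ b @v1: history=[(1, 83)] -> pick v1 -> 83
READ b @v1: history=[(1, 83)] -> pick v1 -> 83
v3: WRITE b=30  (b history now [(1, 83), (3, 30)])
v4: WRITE b=39  (b history now [(1, 83), (3, 30), (4, 39)])
v5: WRITE a=85  (a history now [(5, 85)])
READ b @v3: history=[(1, 83), (3, 30), (4, 39)] -> pick v3 -> 30
v6: WRITE c=75  (c history now [(2, 51), (6, 75)])
v7: WRITE b=41  (b history now [(1, 83), (3, 30), (4, 39), (7, 41)])
v8: WRITE a=68  (a history now [(5, 85), (8, 68)])
READ b @v7: history=[(1, 83), (3, 30), (4, 39), (7, 41)] -> pick v7 -> 41
v9: WRITE a=7  (a history now [(5, 85), (8, 68), (9, 7)])
v10: WRITE a=31  (a history now [(5, 85), (8, 68), (9, 7), (10, 31)])
v11: WRITE c=95  (c history now [(2, 51), (6, 75), (11, 95)])
READ a @v3: history=[(5, 85), (8, 68), (9, 7), (10, 31)] -> no version <= 3 -> NONE
READ c @v1: history=[(2, 51), (6, 75), (11, 95)] -> no version <= 1 -> NONE
READ c @v4: history=[(2, 51), (6, 75), (11, 95)] -> pick v2 -> 51
v12: WRITE a=37  (a history now [(5, 85), (8, 68), (9, 7), (10, 31), (12, 37)])
v13: WRITE c=32  (c history now [(2, 51), (6, 75), (11, 95), (13, 32)])
v14: WRITE a=42  (a history now [(5, 85), (8, 68), (9, 7), (10, 31), (12, 37), (14, 42)])
Read results in order: ['NONE', 'NONE', 'NONE', '83', '83', '30', '41', 'NONE', 'NONE', '51']
NONE count = 5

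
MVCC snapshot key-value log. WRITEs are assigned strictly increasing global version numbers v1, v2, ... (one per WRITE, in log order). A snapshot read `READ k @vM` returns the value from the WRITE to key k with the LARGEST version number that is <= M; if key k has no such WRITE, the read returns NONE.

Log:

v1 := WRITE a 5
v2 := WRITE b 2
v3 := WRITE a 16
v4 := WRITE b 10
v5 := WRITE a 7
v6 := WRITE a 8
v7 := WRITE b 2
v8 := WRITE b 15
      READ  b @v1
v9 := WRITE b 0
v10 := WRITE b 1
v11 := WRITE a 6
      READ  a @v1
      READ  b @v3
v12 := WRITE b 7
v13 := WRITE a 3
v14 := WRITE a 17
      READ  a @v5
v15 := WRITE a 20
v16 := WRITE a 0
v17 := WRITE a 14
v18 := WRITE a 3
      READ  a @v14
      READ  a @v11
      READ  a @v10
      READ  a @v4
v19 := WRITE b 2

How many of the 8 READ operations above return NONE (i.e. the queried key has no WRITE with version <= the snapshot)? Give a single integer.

Answer: 1

Derivation:
v1: WRITE a=5  (a history now [(1, 5)])
v2: WRITE b=2  (b history now [(2, 2)])
v3: WRITE a=16  (a history now [(1, 5), (3, 16)])
v4: WRITE b=10  (b history now [(2, 2), (4, 10)])
v5: WRITE a=7  (a history now [(1, 5), (3, 16), (5, 7)])
v6: WRITE a=8  (a history now [(1, 5), (3, 16), (5, 7), (6, 8)])
v7: WRITE b=2  (b history now [(2, 2), (4, 10), (7, 2)])
v8: WRITE b=15  (b history now [(2, 2), (4, 10), (7, 2), (8, 15)])
READ b @v1: history=[(2, 2), (4, 10), (7, 2), (8, 15)] -> no version <= 1 -> NONE
v9: WRITE b=0  (b history now [(2, 2), (4, 10), (7, 2), (8, 15), (9, 0)])
v10: WRITE b=1  (b history now [(2, 2), (4, 10), (7, 2), (8, 15), (9, 0), (10, 1)])
v11: WRITE a=6  (a history now [(1, 5), (3, 16), (5, 7), (6, 8), (11, 6)])
READ a @v1: history=[(1, 5), (3, 16), (5, 7), (6, 8), (11, 6)] -> pick v1 -> 5
READ b @v3: history=[(2, 2), (4, 10), (7, 2), (8, 15), (9, 0), (10, 1)] -> pick v2 -> 2
v12: WRITE b=7  (b history now [(2, 2), (4, 10), (7, 2), (8, 15), (9, 0), (10, 1), (12, 7)])
v13: WRITE a=3  (a history now [(1, 5), (3, 16), (5, 7), (6, 8), (11, 6), (13, 3)])
v14: WRITE a=17  (a history now [(1, 5), (3, 16), (5, 7), (6, 8), (11, 6), (13, 3), (14, 17)])
READ a @v5: history=[(1, 5), (3, 16), (5, 7), (6, 8), (11, 6), (13, 3), (14, 17)] -> pick v5 -> 7
v15: WRITE a=20  (a history now [(1, 5), (3, 16), (5, 7), (6, 8), (11, 6), (13, 3), (14, 17), (15, 20)])
v16: WRITE a=0  (a history now [(1, 5), (3, 16), (5, 7), (6, 8), (11, 6), (13, 3), (14, 17), (15, 20), (16, 0)])
v17: WRITE a=14  (a history now [(1, 5), (3, 16), (5, 7), (6, 8), (11, 6), (13, 3), (14, 17), (15, 20), (16, 0), (17, 14)])
v18: WRITE a=3  (a history now [(1, 5), (3, 16), (5, 7), (6, 8), (11, 6), (13, 3), (14, 17), (15, 20), (16, 0), (17, 14), (18, 3)])
READ a @v14: history=[(1, 5), (3, 16), (5, 7), (6, 8), (11, 6), (13, 3), (14, 17), (15, 20), (16, 0), (17, 14), (18, 3)] -> pick v14 -> 17
READ a @v11: history=[(1, 5), (3, 16), (5, 7), (6, 8), (11, 6), (13, 3), (14, 17), (15, 20), (16, 0), (17, 14), (18, 3)] -> pick v11 -> 6
READ a @v10: history=[(1, 5), (3, 16), (5, 7), (6, 8), (11, 6), (13, 3), (14, 17), (15, 20), (16, 0), (17, 14), (18, 3)] -> pick v6 -> 8
READ a @v4: history=[(1, 5), (3, 16), (5, 7), (6, 8), (11, 6), (13, 3), (14, 17), (15, 20), (16, 0), (17, 14), (18, 3)] -> pick v3 -> 16
v19: WRITE b=2  (b history now [(2, 2), (4, 10), (7, 2), (8, 15), (9, 0), (10, 1), (12, 7), (19, 2)])
Read results in order: ['NONE', '5', '2', '7', '17', '6', '8', '16']
NONE count = 1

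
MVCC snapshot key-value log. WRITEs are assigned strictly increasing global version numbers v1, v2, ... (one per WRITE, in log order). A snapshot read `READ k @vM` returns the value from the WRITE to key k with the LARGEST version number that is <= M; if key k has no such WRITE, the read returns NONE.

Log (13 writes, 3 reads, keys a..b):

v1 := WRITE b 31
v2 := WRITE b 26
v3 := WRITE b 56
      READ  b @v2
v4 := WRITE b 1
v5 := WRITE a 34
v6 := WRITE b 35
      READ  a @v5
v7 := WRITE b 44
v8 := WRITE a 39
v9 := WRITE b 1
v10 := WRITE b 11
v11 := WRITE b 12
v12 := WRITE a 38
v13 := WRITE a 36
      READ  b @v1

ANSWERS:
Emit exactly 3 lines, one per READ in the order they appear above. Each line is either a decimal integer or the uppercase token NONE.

Answer: 26
34
31

Derivation:
v1: WRITE b=31  (b history now [(1, 31)])
v2: WRITE b=26  (b history now [(1, 31), (2, 26)])
v3: WRITE b=56  (b history now [(1, 31), (2, 26), (3, 56)])
READ b @v2: history=[(1, 31), (2, 26), (3, 56)] -> pick v2 -> 26
v4: WRITE b=1  (b history now [(1, 31), (2, 26), (3, 56), (4, 1)])
v5: WRITE a=34  (a history now [(5, 34)])
v6: WRITE b=35  (b history now [(1, 31), (2, 26), (3, 56), (4, 1), (6, 35)])
READ a @v5: history=[(5, 34)] -> pick v5 -> 34
v7: WRITE b=44  (b history now [(1, 31), (2, 26), (3, 56), (4, 1), (6, 35), (7, 44)])
v8: WRITE a=39  (a history now [(5, 34), (8, 39)])
v9: WRITE b=1  (b history now [(1, 31), (2, 26), (3, 56), (4, 1), (6, 35), (7, 44), (9, 1)])
v10: WRITE b=11  (b history now [(1, 31), (2, 26), (3, 56), (4, 1), (6, 35), (7, 44), (9, 1), (10, 11)])
v11: WRITE b=12  (b history now [(1, 31), (2, 26), (3, 56), (4, 1), (6, 35), (7, 44), (9, 1), (10, 11), (11, 12)])
v12: WRITE a=38  (a history now [(5, 34), (8, 39), (12, 38)])
v13: WRITE a=36  (a history now [(5, 34), (8, 39), (12, 38), (13, 36)])
READ b @v1: history=[(1, 31), (2, 26), (3, 56), (4, 1), (6, 35), (7, 44), (9, 1), (10, 11), (11, 12)] -> pick v1 -> 31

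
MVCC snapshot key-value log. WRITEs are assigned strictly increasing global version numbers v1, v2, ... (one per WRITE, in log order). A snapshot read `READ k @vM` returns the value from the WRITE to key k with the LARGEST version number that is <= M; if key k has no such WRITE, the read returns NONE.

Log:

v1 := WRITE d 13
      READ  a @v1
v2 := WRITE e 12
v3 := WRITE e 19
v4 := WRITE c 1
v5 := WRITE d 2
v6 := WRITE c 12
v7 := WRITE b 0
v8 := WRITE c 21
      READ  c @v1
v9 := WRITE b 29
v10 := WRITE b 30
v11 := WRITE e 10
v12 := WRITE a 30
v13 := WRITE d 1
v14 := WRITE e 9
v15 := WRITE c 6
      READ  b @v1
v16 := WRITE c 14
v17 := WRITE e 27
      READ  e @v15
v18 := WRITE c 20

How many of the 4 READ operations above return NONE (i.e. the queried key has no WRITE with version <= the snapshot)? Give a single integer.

Answer: 3

Derivation:
v1: WRITE d=13  (d history now [(1, 13)])
READ a @v1: history=[] -> no version <= 1 -> NONE
v2: WRITE e=12  (e history now [(2, 12)])
v3: WRITE e=19  (e history now [(2, 12), (3, 19)])
v4: WRITE c=1  (c history now [(4, 1)])
v5: WRITE d=2  (d history now [(1, 13), (5, 2)])
v6: WRITE c=12  (c history now [(4, 1), (6, 12)])
v7: WRITE b=0  (b history now [(7, 0)])
v8: WRITE c=21  (c history now [(4, 1), (6, 12), (8, 21)])
READ c @v1: history=[(4, 1), (6, 12), (8, 21)] -> no version <= 1 -> NONE
v9: WRITE b=29  (b history now [(7, 0), (9, 29)])
v10: WRITE b=30  (b history now [(7, 0), (9, 29), (10, 30)])
v11: WRITE e=10  (e history now [(2, 12), (3, 19), (11, 10)])
v12: WRITE a=30  (a history now [(12, 30)])
v13: WRITE d=1  (d history now [(1, 13), (5, 2), (13, 1)])
v14: WRITE e=9  (e history now [(2, 12), (3, 19), (11, 10), (14, 9)])
v15: WRITE c=6  (c history now [(4, 1), (6, 12), (8, 21), (15, 6)])
READ b @v1: history=[(7, 0), (9, 29), (10, 30)] -> no version <= 1 -> NONE
v16: WRITE c=14  (c history now [(4, 1), (6, 12), (8, 21), (15, 6), (16, 14)])
v17: WRITE e=27  (e history now [(2, 12), (3, 19), (11, 10), (14, 9), (17, 27)])
READ e @v15: history=[(2, 12), (3, 19), (11, 10), (14, 9), (17, 27)] -> pick v14 -> 9
v18: WRITE c=20  (c history now [(4, 1), (6, 12), (8, 21), (15, 6), (16, 14), (18, 20)])
Read results in order: ['NONE', 'NONE', 'NONE', '9']
NONE count = 3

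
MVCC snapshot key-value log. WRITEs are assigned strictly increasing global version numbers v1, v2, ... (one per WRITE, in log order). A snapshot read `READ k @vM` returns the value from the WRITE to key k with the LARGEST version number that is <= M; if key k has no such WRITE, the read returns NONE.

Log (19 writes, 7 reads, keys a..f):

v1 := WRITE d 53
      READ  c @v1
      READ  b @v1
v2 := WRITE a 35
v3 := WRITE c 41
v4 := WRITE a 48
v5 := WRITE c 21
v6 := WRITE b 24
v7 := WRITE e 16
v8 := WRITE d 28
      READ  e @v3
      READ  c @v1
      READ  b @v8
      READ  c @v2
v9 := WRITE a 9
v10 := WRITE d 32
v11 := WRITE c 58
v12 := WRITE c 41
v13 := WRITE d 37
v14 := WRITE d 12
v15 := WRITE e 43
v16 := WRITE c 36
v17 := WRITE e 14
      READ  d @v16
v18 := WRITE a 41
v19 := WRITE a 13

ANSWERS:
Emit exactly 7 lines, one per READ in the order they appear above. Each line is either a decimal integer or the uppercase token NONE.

Answer: NONE
NONE
NONE
NONE
24
NONE
12

Derivation:
v1: WRITE d=53  (d history now [(1, 53)])
READ c @v1: history=[] -> no version <= 1 -> NONE
READ b @v1: history=[] -> no version <= 1 -> NONE
v2: WRITE a=35  (a history now [(2, 35)])
v3: WRITE c=41  (c history now [(3, 41)])
v4: WRITE a=48  (a history now [(2, 35), (4, 48)])
v5: WRITE c=21  (c history now [(3, 41), (5, 21)])
v6: WRITE b=24  (b history now [(6, 24)])
v7: WRITE e=16  (e history now [(7, 16)])
v8: WRITE d=28  (d history now [(1, 53), (8, 28)])
READ e @v3: history=[(7, 16)] -> no version <= 3 -> NONE
READ c @v1: history=[(3, 41), (5, 21)] -> no version <= 1 -> NONE
READ b @v8: history=[(6, 24)] -> pick v6 -> 24
READ c @v2: history=[(3, 41), (5, 21)] -> no version <= 2 -> NONE
v9: WRITE a=9  (a history now [(2, 35), (4, 48), (9, 9)])
v10: WRITE d=32  (d history now [(1, 53), (8, 28), (10, 32)])
v11: WRITE c=58  (c history now [(3, 41), (5, 21), (11, 58)])
v12: WRITE c=41  (c history now [(3, 41), (5, 21), (11, 58), (12, 41)])
v13: WRITE d=37  (d history now [(1, 53), (8, 28), (10, 32), (13, 37)])
v14: WRITE d=12  (d history now [(1, 53), (8, 28), (10, 32), (13, 37), (14, 12)])
v15: WRITE e=43  (e history now [(7, 16), (15, 43)])
v16: WRITE c=36  (c history now [(3, 41), (5, 21), (11, 58), (12, 41), (16, 36)])
v17: WRITE e=14  (e history now [(7, 16), (15, 43), (17, 14)])
READ d @v16: history=[(1, 53), (8, 28), (10, 32), (13, 37), (14, 12)] -> pick v14 -> 12
v18: WRITE a=41  (a history now [(2, 35), (4, 48), (9, 9), (18, 41)])
v19: WRITE a=13  (a history now [(2, 35), (4, 48), (9, 9), (18, 41), (19, 13)])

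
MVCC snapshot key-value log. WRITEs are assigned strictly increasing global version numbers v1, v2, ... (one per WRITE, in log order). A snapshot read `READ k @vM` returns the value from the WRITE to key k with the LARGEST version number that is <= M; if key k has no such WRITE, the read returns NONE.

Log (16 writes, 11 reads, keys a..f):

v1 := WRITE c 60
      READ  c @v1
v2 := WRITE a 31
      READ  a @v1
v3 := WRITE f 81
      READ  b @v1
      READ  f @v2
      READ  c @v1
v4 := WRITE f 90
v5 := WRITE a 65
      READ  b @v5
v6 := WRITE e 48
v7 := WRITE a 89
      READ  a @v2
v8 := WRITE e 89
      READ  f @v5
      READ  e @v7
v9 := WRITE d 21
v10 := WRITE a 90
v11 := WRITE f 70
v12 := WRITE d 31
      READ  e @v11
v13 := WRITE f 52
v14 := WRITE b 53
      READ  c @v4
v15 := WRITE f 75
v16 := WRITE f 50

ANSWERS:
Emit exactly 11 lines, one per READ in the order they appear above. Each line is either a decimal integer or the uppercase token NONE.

Answer: 60
NONE
NONE
NONE
60
NONE
31
90
48
89
60

Derivation:
v1: WRITE c=60  (c history now [(1, 60)])
READ c @v1: history=[(1, 60)] -> pick v1 -> 60
v2: WRITE a=31  (a history now [(2, 31)])
READ a @v1: history=[(2, 31)] -> no version <= 1 -> NONE
v3: WRITE f=81  (f history now [(3, 81)])
READ b @v1: history=[] -> no version <= 1 -> NONE
READ f @v2: history=[(3, 81)] -> no version <= 2 -> NONE
READ c @v1: history=[(1, 60)] -> pick v1 -> 60
v4: WRITE f=90  (f history now [(3, 81), (4, 90)])
v5: WRITE a=65  (a history now [(2, 31), (5, 65)])
READ b @v5: history=[] -> no version <= 5 -> NONE
v6: WRITE e=48  (e history now [(6, 48)])
v7: WRITE a=89  (a history now [(2, 31), (5, 65), (7, 89)])
READ a @v2: history=[(2, 31), (5, 65), (7, 89)] -> pick v2 -> 31
v8: WRITE e=89  (e history now [(6, 48), (8, 89)])
READ f @v5: history=[(3, 81), (4, 90)] -> pick v4 -> 90
READ e @v7: history=[(6, 48), (8, 89)] -> pick v6 -> 48
v9: WRITE d=21  (d history now [(9, 21)])
v10: WRITE a=90  (a history now [(2, 31), (5, 65), (7, 89), (10, 90)])
v11: WRITE f=70  (f history now [(3, 81), (4, 90), (11, 70)])
v12: WRITE d=31  (d history now [(9, 21), (12, 31)])
READ e @v11: history=[(6, 48), (8, 89)] -> pick v8 -> 89
v13: WRITE f=52  (f history now [(3, 81), (4, 90), (11, 70), (13, 52)])
v14: WRITE b=53  (b history now [(14, 53)])
READ c @v4: history=[(1, 60)] -> pick v1 -> 60
v15: WRITE f=75  (f history now [(3, 81), (4, 90), (11, 70), (13, 52), (15, 75)])
v16: WRITE f=50  (f history now [(3, 81), (4, 90), (11, 70), (13, 52), (15, 75), (16, 50)])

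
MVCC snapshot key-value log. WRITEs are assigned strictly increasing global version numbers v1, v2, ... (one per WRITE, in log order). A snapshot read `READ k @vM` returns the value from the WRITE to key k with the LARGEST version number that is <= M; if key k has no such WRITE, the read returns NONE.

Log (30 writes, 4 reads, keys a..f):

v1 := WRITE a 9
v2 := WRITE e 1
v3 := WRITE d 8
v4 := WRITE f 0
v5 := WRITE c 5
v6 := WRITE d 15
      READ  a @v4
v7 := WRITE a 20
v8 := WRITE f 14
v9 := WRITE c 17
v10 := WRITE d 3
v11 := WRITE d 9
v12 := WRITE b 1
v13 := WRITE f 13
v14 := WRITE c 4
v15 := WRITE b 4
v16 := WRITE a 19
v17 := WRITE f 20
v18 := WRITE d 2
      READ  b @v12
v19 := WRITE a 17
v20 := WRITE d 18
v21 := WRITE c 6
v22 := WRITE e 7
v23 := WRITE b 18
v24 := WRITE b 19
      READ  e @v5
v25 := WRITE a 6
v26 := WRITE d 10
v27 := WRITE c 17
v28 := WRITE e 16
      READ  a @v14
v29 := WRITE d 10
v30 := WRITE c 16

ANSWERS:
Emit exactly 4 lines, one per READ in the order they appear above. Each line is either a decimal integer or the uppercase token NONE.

v1: WRITE a=9  (a history now [(1, 9)])
v2: WRITE e=1  (e history now [(2, 1)])
v3: WRITE d=8  (d history now [(3, 8)])
v4: WRITE f=0  (f history now [(4, 0)])
v5: WRITE c=5  (c history now [(5, 5)])
v6: WRITE d=15  (d history now [(3, 8), (6, 15)])
READ a @v4: history=[(1, 9)] -> pick v1 -> 9
v7: WRITE a=20  (a history now [(1, 9), (7, 20)])
v8: WRITE f=14  (f history now [(4, 0), (8, 14)])
v9: WRITE c=17  (c history now [(5, 5), (9, 17)])
v10: WRITE d=3  (d history now [(3, 8), (6, 15), (10, 3)])
v11: WRITE d=9  (d history now [(3, 8), (6, 15), (10, 3), (11, 9)])
v12: WRITE b=1  (b history now [(12, 1)])
v13: WRITE f=13  (f history now [(4, 0), (8, 14), (13, 13)])
v14: WRITE c=4  (c history now [(5, 5), (9, 17), (14, 4)])
v15: WRITE b=4  (b history now [(12, 1), (15, 4)])
v16: WRITE a=19  (a history now [(1, 9), (7, 20), (16, 19)])
v17: WRITE f=20  (f history now [(4, 0), (8, 14), (13, 13), (17, 20)])
v18: WRITE d=2  (d history now [(3, 8), (6, 15), (10, 3), (11, 9), (18, 2)])
READ b @v12: history=[(12, 1), (15, 4)] -> pick v12 -> 1
v19: WRITE a=17  (a history now [(1, 9), (7, 20), (16, 19), (19, 17)])
v20: WRITE d=18  (d history now [(3, 8), (6, 15), (10, 3), (11, 9), (18, 2), (20, 18)])
v21: WRITE c=6  (c history now [(5, 5), (9, 17), (14, 4), (21, 6)])
v22: WRITE e=7  (e history now [(2, 1), (22, 7)])
v23: WRITE b=18  (b history now [(12, 1), (15, 4), (23, 18)])
v24: WRITE b=19  (b history now [(12, 1), (15, 4), (23, 18), (24, 19)])
READ e @v5: history=[(2, 1), (22, 7)] -> pick v2 -> 1
v25: WRITE a=6  (a history now [(1, 9), (7, 20), (16, 19), (19, 17), (25, 6)])
v26: WRITE d=10  (d history now [(3, 8), (6, 15), (10, 3), (11, 9), (18, 2), (20, 18), (26, 10)])
v27: WRITE c=17  (c history now [(5, 5), (9, 17), (14, 4), (21, 6), (27, 17)])
v28: WRITE e=16  (e history now [(2, 1), (22, 7), (28, 16)])
READ a @v14: history=[(1, 9), (7, 20), (16, 19), (19, 17), (25, 6)] -> pick v7 -> 20
v29: WRITE d=10  (d history now [(3, 8), (6, 15), (10, 3), (11, 9), (18, 2), (20, 18), (26, 10), (29, 10)])
v30: WRITE c=16  (c history now [(5, 5), (9, 17), (14, 4), (21, 6), (27, 17), (30, 16)])

Answer: 9
1
1
20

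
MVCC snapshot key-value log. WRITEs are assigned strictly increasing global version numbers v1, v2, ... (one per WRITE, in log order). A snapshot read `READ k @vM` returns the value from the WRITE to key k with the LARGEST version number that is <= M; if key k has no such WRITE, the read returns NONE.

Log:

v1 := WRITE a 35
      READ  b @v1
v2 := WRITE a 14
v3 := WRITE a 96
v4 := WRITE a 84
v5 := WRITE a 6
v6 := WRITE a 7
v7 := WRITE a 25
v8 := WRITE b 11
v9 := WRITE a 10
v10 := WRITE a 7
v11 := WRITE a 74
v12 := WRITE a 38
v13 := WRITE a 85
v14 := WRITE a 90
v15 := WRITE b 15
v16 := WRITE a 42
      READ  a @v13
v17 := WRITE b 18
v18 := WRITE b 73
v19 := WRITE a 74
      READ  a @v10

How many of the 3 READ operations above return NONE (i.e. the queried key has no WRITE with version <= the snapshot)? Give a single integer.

Answer: 1

Derivation:
v1: WRITE a=35  (a history now [(1, 35)])
READ b @v1: history=[] -> no version <= 1 -> NONE
v2: WRITE a=14  (a history now [(1, 35), (2, 14)])
v3: WRITE a=96  (a history now [(1, 35), (2, 14), (3, 96)])
v4: WRITE a=84  (a history now [(1, 35), (2, 14), (3, 96), (4, 84)])
v5: WRITE a=6  (a history now [(1, 35), (2, 14), (3, 96), (4, 84), (5, 6)])
v6: WRITE a=7  (a history now [(1, 35), (2, 14), (3, 96), (4, 84), (5, 6), (6, 7)])
v7: WRITE a=25  (a history now [(1, 35), (2, 14), (3, 96), (4, 84), (5, 6), (6, 7), (7, 25)])
v8: WRITE b=11  (b history now [(8, 11)])
v9: WRITE a=10  (a history now [(1, 35), (2, 14), (3, 96), (4, 84), (5, 6), (6, 7), (7, 25), (9, 10)])
v10: WRITE a=7  (a history now [(1, 35), (2, 14), (3, 96), (4, 84), (5, 6), (6, 7), (7, 25), (9, 10), (10, 7)])
v11: WRITE a=74  (a history now [(1, 35), (2, 14), (3, 96), (4, 84), (5, 6), (6, 7), (7, 25), (9, 10), (10, 7), (11, 74)])
v12: WRITE a=38  (a history now [(1, 35), (2, 14), (3, 96), (4, 84), (5, 6), (6, 7), (7, 25), (9, 10), (10, 7), (11, 74), (12, 38)])
v13: WRITE a=85  (a history now [(1, 35), (2, 14), (3, 96), (4, 84), (5, 6), (6, 7), (7, 25), (9, 10), (10, 7), (11, 74), (12, 38), (13, 85)])
v14: WRITE a=90  (a history now [(1, 35), (2, 14), (3, 96), (4, 84), (5, 6), (6, 7), (7, 25), (9, 10), (10, 7), (11, 74), (12, 38), (13, 85), (14, 90)])
v15: WRITE b=15  (b history now [(8, 11), (15, 15)])
v16: WRITE a=42  (a history now [(1, 35), (2, 14), (3, 96), (4, 84), (5, 6), (6, 7), (7, 25), (9, 10), (10, 7), (11, 74), (12, 38), (13, 85), (14, 90), (16, 42)])
READ a @v13: history=[(1, 35), (2, 14), (3, 96), (4, 84), (5, 6), (6, 7), (7, 25), (9, 10), (10, 7), (11, 74), (12, 38), (13, 85), (14, 90), (16, 42)] -> pick v13 -> 85
v17: WRITE b=18  (b history now [(8, 11), (15, 15), (17, 18)])
v18: WRITE b=73  (b history now [(8, 11), (15, 15), (17, 18), (18, 73)])
v19: WRITE a=74  (a history now [(1, 35), (2, 14), (3, 96), (4, 84), (5, 6), (6, 7), (7, 25), (9, 10), (10, 7), (11, 74), (12, 38), (13, 85), (14, 90), (16, 42), (19, 74)])
READ a @v10: history=[(1, 35), (2, 14), (3, 96), (4, 84), (5, 6), (6, 7), (7, 25), (9, 10), (10, 7), (11, 74), (12, 38), (13, 85), (14, 90), (16, 42), (19, 74)] -> pick v10 -> 7
Read results in order: ['NONE', '85', '7']
NONE count = 1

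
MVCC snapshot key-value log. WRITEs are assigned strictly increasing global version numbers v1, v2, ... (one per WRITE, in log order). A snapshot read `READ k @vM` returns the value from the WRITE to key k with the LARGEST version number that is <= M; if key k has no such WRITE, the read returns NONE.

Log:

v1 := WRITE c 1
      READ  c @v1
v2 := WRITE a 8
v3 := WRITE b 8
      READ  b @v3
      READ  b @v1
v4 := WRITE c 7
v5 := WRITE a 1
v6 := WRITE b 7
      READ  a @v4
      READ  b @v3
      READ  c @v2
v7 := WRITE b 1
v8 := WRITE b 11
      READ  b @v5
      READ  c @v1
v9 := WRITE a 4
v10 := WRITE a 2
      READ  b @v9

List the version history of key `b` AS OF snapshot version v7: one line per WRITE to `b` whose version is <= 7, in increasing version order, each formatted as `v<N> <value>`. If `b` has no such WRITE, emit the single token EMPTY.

Answer: v3 8
v6 7
v7 1

Derivation:
Scan writes for key=b with version <= 7:
  v1 WRITE c 1 -> skip
  v2 WRITE a 8 -> skip
  v3 WRITE b 8 -> keep
  v4 WRITE c 7 -> skip
  v5 WRITE a 1 -> skip
  v6 WRITE b 7 -> keep
  v7 WRITE b 1 -> keep
  v8 WRITE b 11 -> drop (> snap)
  v9 WRITE a 4 -> skip
  v10 WRITE a 2 -> skip
Collected: [(3, 8), (6, 7), (7, 1)]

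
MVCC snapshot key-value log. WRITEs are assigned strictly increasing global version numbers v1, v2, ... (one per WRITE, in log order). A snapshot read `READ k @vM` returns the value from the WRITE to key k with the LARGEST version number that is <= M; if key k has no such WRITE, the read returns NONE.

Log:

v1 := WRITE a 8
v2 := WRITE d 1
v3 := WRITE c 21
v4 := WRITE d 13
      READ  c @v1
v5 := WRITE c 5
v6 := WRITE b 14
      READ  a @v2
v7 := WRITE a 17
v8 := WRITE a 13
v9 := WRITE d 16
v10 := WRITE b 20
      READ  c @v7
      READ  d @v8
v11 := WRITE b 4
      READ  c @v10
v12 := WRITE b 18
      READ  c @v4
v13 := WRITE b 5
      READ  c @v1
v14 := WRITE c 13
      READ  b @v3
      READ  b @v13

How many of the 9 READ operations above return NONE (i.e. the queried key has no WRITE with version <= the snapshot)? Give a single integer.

Answer: 3

Derivation:
v1: WRITE a=8  (a history now [(1, 8)])
v2: WRITE d=1  (d history now [(2, 1)])
v3: WRITE c=21  (c history now [(3, 21)])
v4: WRITE d=13  (d history now [(2, 1), (4, 13)])
READ c @v1: history=[(3, 21)] -> no version <= 1 -> NONE
v5: WRITE c=5  (c history now [(3, 21), (5, 5)])
v6: WRITE b=14  (b history now [(6, 14)])
READ a @v2: history=[(1, 8)] -> pick v1 -> 8
v7: WRITE a=17  (a history now [(1, 8), (7, 17)])
v8: WRITE a=13  (a history now [(1, 8), (7, 17), (8, 13)])
v9: WRITE d=16  (d history now [(2, 1), (4, 13), (9, 16)])
v10: WRITE b=20  (b history now [(6, 14), (10, 20)])
READ c @v7: history=[(3, 21), (5, 5)] -> pick v5 -> 5
READ d @v8: history=[(2, 1), (4, 13), (9, 16)] -> pick v4 -> 13
v11: WRITE b=4  (b history now [(6, 14), (10, 20), (11, 4)])
READ c @v10: history=[(3, 21), (5, 5)] -> pick v5 -> 5
v12: WRITE b=18  (b history now [(6, 14), (10, 20), (11, 4), (12, 18)])
READ c @v4: history=[(3, 21), (5, 5)] -> pick v3 -> 21
v13: WRITE b=5  (b history now [(6, 14), (10, 20), (11, 4), (12, 18), (13, 5)])
READ c @v1: history=[(3, 21), (5, 5)] -> no version <= 1 -> NONE
v14: WRITE c=13  (c history now [(3, 21), (5, 5), (14, 13)])
READ b @v3: history=[(6, 14), (10, 20), (11, 4), (12, 18), (13, 5)] -> no version <= 3 -> NONE
READ b @v13: history=[(6, 14), (10, 20), (11, 4), (12, 18), (13, 5)] -> pick v13 -> 5
Read results in order: ['NONE', '8', '5', '13', '5', '21', 'NONE', 'NONE', '5']
NONE count = 3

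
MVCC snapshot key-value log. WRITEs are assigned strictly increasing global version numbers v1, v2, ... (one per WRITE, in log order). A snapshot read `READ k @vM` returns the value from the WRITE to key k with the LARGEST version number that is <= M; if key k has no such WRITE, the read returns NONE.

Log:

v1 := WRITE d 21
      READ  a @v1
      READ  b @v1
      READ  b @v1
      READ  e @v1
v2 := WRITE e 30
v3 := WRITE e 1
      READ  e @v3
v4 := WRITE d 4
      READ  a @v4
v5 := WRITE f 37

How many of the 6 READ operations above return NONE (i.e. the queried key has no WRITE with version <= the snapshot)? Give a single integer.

Answer: 5

Derivation:
v1: WRITE d=21  (d history now [(1, 21)])
READ a @v1: history=[] -> no version <= 1 -> NONE
READ b @v1: history=[] -> no version <= 1 -> NONE
READ b @v1: history=[] -> no version <= 1 -> NONE
READ e @v1: history=[] -> no version <= 1 -> NONE
v2: WRITE e=30  (e history now [(2, 30)])
v3: WRITE e=1  (e history now [(2, 30), (3, 1)])
READ e @v3: history=[(2, 30), (3, 1)] -> pick v3 -> 1
v4: WRITE d=4  (d history now [(1, 21), (4, 4)])
READ a @v4: history=[] -> no version <= 4 -> NONE
v5: WRITE f=37  (f history now [(5, 37)])
Read results in order: ['NONE', 'NONE', 'NONE', 'NONE', '1', 'NONE']
NONE count = 5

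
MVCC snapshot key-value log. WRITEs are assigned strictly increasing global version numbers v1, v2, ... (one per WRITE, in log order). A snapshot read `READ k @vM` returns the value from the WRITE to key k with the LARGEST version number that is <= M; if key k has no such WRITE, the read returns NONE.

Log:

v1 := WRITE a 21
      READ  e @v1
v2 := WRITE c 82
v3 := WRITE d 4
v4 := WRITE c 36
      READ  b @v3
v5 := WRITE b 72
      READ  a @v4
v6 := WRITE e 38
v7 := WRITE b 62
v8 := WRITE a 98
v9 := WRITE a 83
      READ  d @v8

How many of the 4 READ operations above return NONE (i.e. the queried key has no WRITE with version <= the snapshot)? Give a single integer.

v1: WRITE a=21  (a history now [(1, 21)])
READ e @v1: history=[] -> no version <= 1 -> NONE
v2: WRITE c=82  (c history now [(2, 82)])
v3: WRITE d=4  (d history now [(3, 4)])
v4: WRITE c=36  (c history now [(2, 82), (4, 36)])
READ b @v3: history=[] -> no version <= 3 -> NONE
v5: WRITE b=72  (b history now [(5, 72)])
READ a @v4: history=[(1, 21)] -> pick v1 -> 21
v6: WRITE e=38  (e history now [(6, 38)])
v7: WRITE b=62  (b history now [(5, 72), (7, 62)])
v8: WRITE a=98  (a history now [(1, 21), (8, 98)])
v9: WRITE a=83  (a history now [(1, 21), (8, 98), (9, 83)])
READ d @v8: history=[(3, 4)] -> pick v3 -> 4
Read results in order: ['NONE', 'NONE', '21', '4']
NONE count = 2

Answer: 2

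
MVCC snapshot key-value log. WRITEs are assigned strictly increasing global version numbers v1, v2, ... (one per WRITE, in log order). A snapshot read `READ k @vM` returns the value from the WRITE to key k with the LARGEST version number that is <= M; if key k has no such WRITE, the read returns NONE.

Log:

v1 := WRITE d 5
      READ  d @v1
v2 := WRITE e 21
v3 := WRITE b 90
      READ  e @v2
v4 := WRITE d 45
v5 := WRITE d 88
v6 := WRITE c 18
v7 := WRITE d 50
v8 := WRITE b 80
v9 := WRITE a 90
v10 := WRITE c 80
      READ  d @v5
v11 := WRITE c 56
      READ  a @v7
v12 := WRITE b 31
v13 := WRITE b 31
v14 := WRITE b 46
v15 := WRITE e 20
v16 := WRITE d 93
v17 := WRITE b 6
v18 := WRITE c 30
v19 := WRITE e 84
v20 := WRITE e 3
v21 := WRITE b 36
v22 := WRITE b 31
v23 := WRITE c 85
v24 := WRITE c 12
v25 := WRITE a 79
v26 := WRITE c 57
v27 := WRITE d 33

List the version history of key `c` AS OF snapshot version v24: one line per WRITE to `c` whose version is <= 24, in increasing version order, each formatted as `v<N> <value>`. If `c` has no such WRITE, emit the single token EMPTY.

Answer: v6 18
v10 80
v11 56
v18 30
v23 85
v24 12

Derivation:
Scan writes for key=c with version <= 24:
  v1 WRITE d 5 -> skip
  v2 WRITE e 21 -> skip
  v3 WRITE b 90 -> skip
  v4 WRITE d 45 -> skip
  v5 WRITE d 88 -> skip
  v6 WRITE c 18 -> keep
  v7 WRITE d 50 -> skip
  v8 WRITE b 80 -> skip
  v9 WRITE a 90 -> skip
  v10 WRITE c 80 -> keep
  v11 WRITE c 56 -> keep
  v12 WRITE b 31 -> skip
  v13 WRITE b 31 -> skip
  v14 WRITE b 46 -> skip
  v15 WRITE e 20 -> skip
  v16 WRITE d 93 -> skip
  v17 WRITE b 6 -> skip
  v18 WRITE c 30 -> keep
  v19 WRITE e 84 -> skip
  v20 WRITE e 3 -> skip
  v21 WRITE b 36 -> skip
  v22 WRITE b 31 -> skip
  v23 WRITE c 85 -> keep
  v24 WRITE c 12 -> keep
  v25 WRITE a 79 -> skip
  v26 WRITE c 57 -> drop (> snap)
  v27 WRITE d 33 -> skip
Collected: [(6, 18), (10, 80), (11, 56), (18, 30), (23, 85), (24, 12)]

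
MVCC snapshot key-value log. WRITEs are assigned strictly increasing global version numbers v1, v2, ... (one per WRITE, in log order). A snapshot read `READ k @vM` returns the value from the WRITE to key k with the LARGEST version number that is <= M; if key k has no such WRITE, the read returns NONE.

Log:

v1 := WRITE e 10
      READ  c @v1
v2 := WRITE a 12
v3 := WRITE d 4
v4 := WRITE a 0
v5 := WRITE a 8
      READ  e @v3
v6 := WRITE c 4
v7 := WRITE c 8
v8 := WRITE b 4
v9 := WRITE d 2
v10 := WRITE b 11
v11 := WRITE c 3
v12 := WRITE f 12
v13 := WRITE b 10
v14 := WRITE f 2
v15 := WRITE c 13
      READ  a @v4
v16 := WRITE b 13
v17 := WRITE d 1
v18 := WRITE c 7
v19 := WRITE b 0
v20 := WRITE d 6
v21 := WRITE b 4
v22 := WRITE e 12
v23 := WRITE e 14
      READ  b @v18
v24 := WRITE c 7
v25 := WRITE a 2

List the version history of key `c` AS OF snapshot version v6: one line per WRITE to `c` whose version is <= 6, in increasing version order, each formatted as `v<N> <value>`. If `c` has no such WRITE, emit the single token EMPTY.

Answer: v6 4

Derivation:
Scan writes for key=c with version <= 6:
  v1 WRITE e 10 -> skip
  v2 WRITE a 12 -> skip
  v3 WRITE d 4 -> skip
  v4 WRITE a 0 -> skip
  v5 WRITE a 8 -> skip
  v6 WRITE c 4 -> keep
  v7 WRITE c 8 -> drop (> snap)
  v8 WRITE b 4 -> skip
  v9 WRITE d 2 -> skip
  v10 WRITE b 11 -> skip
  v11 WRITE c 3 -> drop (> snap)
  v12 WRITE f 12 -> skip
  v13 WRITE b 10 -> skip
  v14 WRITE f 2 -> skip
  v15 WRITE c 13 -> drop (> snap)
  v16 WRITE b 13 -> skip
  v17 WRITE d 1 -> skip
  v18 WRITE c 7 -> drop (> snap)
  v19 WRITE b 0 -> skip
  v20 WRITE d 6 -> skip
  v21 WRITE b 4 -> skip
  v22 WRITE e 12 -> skip
  v23 WRITE e 14 -> skip
  v24 WRITE c 7 -> drop (> snap)
  v25 WRITE a 2 -> skip
Collected: [(6, 4)]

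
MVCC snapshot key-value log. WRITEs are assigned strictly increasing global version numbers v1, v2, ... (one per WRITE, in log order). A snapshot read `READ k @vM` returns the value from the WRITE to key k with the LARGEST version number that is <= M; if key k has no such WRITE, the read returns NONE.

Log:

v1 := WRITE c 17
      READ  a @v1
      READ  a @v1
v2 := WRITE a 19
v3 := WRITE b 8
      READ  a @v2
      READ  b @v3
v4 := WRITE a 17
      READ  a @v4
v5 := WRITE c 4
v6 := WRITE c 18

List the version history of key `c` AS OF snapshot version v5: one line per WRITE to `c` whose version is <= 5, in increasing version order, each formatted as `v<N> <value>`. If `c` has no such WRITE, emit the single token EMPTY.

Scan writes for key=c with version <= 5:
  v1 WRITE c 17 -> keep
  v2 WRITE a 19 -> skip
  v3 WRITE b 8 -> skip
  v4 WRITE a 17 -> skip
  v5 WRITE c 4 -> keep
  v6 WRITE c 18 -> drop (> snap)
Collected: [(1, 17), (5, 4)]

Answer: v1 17
v5 4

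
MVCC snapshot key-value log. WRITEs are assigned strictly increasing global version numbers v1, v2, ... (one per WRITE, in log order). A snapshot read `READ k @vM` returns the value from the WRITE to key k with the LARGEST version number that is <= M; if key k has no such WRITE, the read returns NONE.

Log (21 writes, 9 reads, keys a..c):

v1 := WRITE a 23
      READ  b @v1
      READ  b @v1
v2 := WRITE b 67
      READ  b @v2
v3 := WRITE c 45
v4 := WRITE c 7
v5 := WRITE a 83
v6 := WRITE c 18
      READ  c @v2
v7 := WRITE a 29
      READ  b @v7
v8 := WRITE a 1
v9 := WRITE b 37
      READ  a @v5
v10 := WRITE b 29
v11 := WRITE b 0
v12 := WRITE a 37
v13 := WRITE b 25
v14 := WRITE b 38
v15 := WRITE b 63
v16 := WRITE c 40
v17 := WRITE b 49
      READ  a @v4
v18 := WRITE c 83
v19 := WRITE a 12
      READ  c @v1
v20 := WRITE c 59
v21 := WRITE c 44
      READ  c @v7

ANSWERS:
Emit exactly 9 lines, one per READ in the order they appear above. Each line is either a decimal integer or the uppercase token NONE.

Answer: NONE
NONE
67
NONE
67
83
23
NONE
18

Derivation:
v1: WRITE a=23  (a history now [(1, 23)])
READ b @v1: history=[] -> no version <= 1 -> NONE
READ b @v1: history=[] -> no version <= 1 -> NONE
v2: WRITE b=67  (b history now [(2, 67)])
READ b @v2: history=[(2, 67)] -> pick v2 -> 67
v3: WRITE c=45  (c history now [(3, 45)])
v4: WRITE c=7  (c history now [(3, 45), (4, 7)])
v5: WRITE a=83  (a history now [(1, 23), (5, 83)])
v6: WRITE c=18  (c history now [(3, 45), (4, 7), (6, 18)])
READ c @v2: history=[(3, 45), (4, 7), (6, 18)] -> no version <= 2 -> NONE
v7: WRITE a=29  (a history now [(1, 23), (5, 83), (7, 29)])
READ b @v7: history=[(2, 67)] -> pick v2 -> 67
v8: WRITE a=1  (a history now [(1, 23), (5, 83), (7, 29), (8, 1)])
v9: WRITE b=37  (b history now [(2, 67), (9, 37)])
READ a @v5: history=[(1, 23), (5, 83), (7, 29), (8, 1)] -> pick v5 -> 83
v10: WRITE b=29  (b history now [(2, 67), (9, 37), (10, 29)])
v11: WRITE b=0  (b history now [(2, 67), (9, 37), (10, 29), (11, 0)])
v12: WRITE a=37  (a history now [(1, 23), (5, 83), (7, 29), (8, 1), (12, 37)])
v13: WRITE b=25  (b history now [(2, 67), (9, 37), (10, 29), (11, 0), (13, 25)])
v14: WRITE b=38  (b history now [(2, 67), (9, 37), (10, 29), (11, 0), (13, 25), (14, 38)])
v15: WRITE b=63  (b history now [(2, 67), (9, 37), (10, 29), (11, 0), (13, 25), (14, 38), (15, 63)])
v16: WRITE c=40  (c history now [(3, 45), (4, 7), (6, 18), (16, 40)])
v17: WRITE b=49  (b history now [(2, 67), (9, 37), (10, 29), (11, 0), (13, 25), (14, 38), (15, 63), (17, 49)])
READ a @v4: history=[(1, 23), (5, 83), (7, 29), (8, 1), (12, 37)] -> pick v1 -> 23
v18: WRITE c=83  (c history now [(3, 45), (4, 7), (6, 18), (16, 40), (18, 83)])
v19: WRITE a=12  (a history now [(1, 23), (5, 83), (7, 29), (8, 1), (12, 37), (19, 12)])
READ c @v1: history=[(3, 45), (4, 7), (6, 18), (16, 40), (18, 83)] -> no version <= 1 -> NONE
v20: WRITE c=59  (c history now [(3, 45), (4, 7), (6, 18), (16, 40), (18, 83), (20, 59)])
v21: WRITE c=44  (c history now [(3, 45), (4, 7), (6, 18), (16, 40), (18, 83), (20, 59), (21, 44)])
READ c @v7: history=[(3, 45), (4, 7), (6, 18), (16, 40), (18, 83), (20, 59), (21, 44)] -> pick v6 -> 18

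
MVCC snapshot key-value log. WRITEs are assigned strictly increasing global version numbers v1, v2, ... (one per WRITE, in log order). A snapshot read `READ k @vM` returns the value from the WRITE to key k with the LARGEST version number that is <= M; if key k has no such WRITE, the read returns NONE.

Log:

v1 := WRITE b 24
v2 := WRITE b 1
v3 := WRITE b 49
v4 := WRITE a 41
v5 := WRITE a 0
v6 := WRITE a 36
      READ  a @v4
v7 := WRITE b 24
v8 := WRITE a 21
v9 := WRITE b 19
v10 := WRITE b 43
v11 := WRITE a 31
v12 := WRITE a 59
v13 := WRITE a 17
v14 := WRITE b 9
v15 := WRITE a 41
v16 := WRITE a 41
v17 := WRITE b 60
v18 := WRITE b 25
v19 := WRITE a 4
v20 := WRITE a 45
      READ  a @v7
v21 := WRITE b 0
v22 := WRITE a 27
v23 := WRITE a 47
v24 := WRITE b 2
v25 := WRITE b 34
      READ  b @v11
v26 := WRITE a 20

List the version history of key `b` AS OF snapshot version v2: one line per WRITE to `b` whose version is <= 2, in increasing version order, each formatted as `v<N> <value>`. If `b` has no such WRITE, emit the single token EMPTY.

Answer: v1 24
v2 1

Derivation:
Scan writes for key=b with version <= 2:
  v1 WRITE b 24 -> keep
  v2 WRITE b 1 -> keep
  v3 WRITE b 49 -> drop (> snap)
  v4 WRITE a 41 -> skip
  v5 WRITE a 0 -> skip
  v6 WRITE a 36 -> skip
  v7 WRITE b 24 -> drop (> snap)
  v8 WRITE a 21 -> skip
  v9 WRITE b 19 -> drop (> snap)
  v10 WRITE b 43 -> drop (> snap)
  v11 WRITE a 31 -> skip
  v12 WRITE a 59 -> skip
  v13 WRITE a 17 -> skip
  v14 WRITE b 9 -> drop (> snap)
  v15 WRITE a 41 -> skip
  v16 WRITE a 41 -> skip
  v17 WRITE b 60 -> drop (> snap)
  v18 WRITE b 25 -> drop (> snap)
  v19 WRITE a 4 -> skip
  v20 WRITE a 45 -> skip
  v21 WRITE b 0 -> drop (> snap)
  v22 WRITE a 27 -> skip
  v23 WRITE a 47 -> skip
  v24 WRITE b 2 -> drop (> snap)
  v25 WRITE b 34 -> drop (> snap)
  v26 WRITE a 20 -> skip
Collected: [(1, 24), (2, 1)]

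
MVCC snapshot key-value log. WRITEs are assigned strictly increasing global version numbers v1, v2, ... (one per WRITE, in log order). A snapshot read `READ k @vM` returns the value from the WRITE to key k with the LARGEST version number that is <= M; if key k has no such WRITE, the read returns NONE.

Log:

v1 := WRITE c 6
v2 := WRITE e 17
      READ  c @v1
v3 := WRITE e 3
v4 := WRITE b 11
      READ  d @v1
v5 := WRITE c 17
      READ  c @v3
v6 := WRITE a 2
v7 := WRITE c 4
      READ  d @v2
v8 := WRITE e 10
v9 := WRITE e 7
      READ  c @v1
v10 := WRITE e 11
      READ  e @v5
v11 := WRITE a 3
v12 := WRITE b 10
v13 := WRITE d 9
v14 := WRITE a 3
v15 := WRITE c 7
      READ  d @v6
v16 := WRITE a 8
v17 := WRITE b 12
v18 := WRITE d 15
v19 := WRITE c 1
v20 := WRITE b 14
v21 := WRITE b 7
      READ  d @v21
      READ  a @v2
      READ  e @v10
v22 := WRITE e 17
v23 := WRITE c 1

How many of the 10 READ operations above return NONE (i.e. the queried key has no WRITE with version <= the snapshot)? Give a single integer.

v1: WRITE c=6  (c history now [(1, 6)])
v2: WRITE e=17  (e history now [(2, 17)])
READ c @v1: history=[(1, 6)] -> pick v1 -> 6
v3: WRITE e=3  (e history now [(2, 17), (3, 3)])
v4: WRITE b=11  (b history now [(4, 11)])
READ d @v1: history=[] -> no version <= 1 -> NONE
v5: WRITE c=17  (c history now [(1, 6), (5, 17)])
READ c @v3: history=[(1, 6), (5, 17)] -> pick v1 -> 6
v6: WRITE a=2  (a history now [(6, 2)])
v7: WRITE c=4  (c history now [(1, 6), (5, 17), (7, 4)])
READ d @v2: history=[] -> no version <= 2 -> NONE
v8: WRITE e=10  (e history now [(2, 17), (3, 3), (8, 10)])
v9: WRITE e=7  (e history now [(2, 17), (3, 3), (8, 10), (9, 7)])
READ c @v1: history=[(1, 6), (5, 17), (7, 4)] -> pick v1 -> 6
v10: WRITE e=11  (e history now [(2, 17), (3, 3), (8, 10), (9, 7), (10, 11)])
READ e @v5: history=[(2, 17), (3, 3), (8, 10), (9, 7), (10, 11)] -> pick v3 -> 3
v11: WRITE a=3  (a history now [(6, 2), (11, 3)])
v12: WRITE b=10  (b history now [(4, 11), (12, 10)])
v13: WRITE d=9  (d history now [(13, 9)])
v14: WRITE a=3  (a history now [(6, 2), (11, 3), (14, 3)])
v15: WRITE c=7  (c history now [(1, 6), (5, 17), (7, 4), (15, 7)])
READ d @v6: history=[(13, 9)] -> no version <= 6 -> NONE
v16: WRITE a=8  (a history now [(6, 2), (11, 3), (14, 3), (16, 8)])
v17: WRITE b=12  (b history now [(4, 11), (12, 10), (17, 12)])
v18: WRITE d=15  (d history now [(13, 9), (18, 15)])
v19: WRITE c=1  (c history now [(1, 6), (5, 17), (7, 4), (15, 7), (19, 1)])
v20: WRITE b=14  (b history now [(4, 11), (12, 10), (17, 12), (20, 14)])
v21: WRITE b=7  (b history now [(4, 11), (12, 10), (17, 12), (20, 14), (21, 7)])
READ d @v21: history=[(13, 9), (18, 15)] -> pick v18 -> 15
READ a @v2: history=[(6, 2), (11, 3), (14, 3), (16, 8)] -> no version <= 2 -> NONE
READ e @v10: history=[(2, 17), (3, 3), (8, 10), (9, 7), (10, 11)] -> pick v10 -> 11
v22: WRITE e=17  (e history now [(2, 17), (3, 3), (8, 10), (9, 7), (10, 11), (22, 17)])
v23: WRITE c=1  (c history now [(1, 6), (5, 17), (7, 4), (15, 7), (19, 1), (23, 1)])
Read results in order: ['6', 'NONE', '6', 'NONE', '6', '3', 'NONE', '15', 'NONE', '11']
NONE count = 4

Answer: 4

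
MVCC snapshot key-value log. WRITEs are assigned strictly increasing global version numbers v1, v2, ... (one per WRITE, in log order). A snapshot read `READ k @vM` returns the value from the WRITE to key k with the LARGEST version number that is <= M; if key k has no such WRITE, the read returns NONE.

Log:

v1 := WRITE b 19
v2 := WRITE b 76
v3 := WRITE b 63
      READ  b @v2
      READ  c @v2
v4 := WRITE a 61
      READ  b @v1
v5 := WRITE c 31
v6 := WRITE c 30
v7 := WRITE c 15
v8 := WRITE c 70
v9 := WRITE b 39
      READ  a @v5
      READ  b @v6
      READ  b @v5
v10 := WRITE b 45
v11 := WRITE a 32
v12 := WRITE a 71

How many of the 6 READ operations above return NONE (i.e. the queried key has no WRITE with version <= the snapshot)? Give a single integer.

v1: WRITE b=19  (b history now [(1, 19)])
v2: WRITE b=76  (b history now [(1, 19), (2, 76)])
v3: WRITE b=63  (b history now [(1, 19), (2, 76), (3, 63)])
READ b @v2: history=[(1, 19), (2, 76), (3, 63)] -> pick v2 -> 76
READ c @v2: history=[] -> no version <= 2 -> NONE
v4: WRITE a=61  (a history now [(4, 61)])
READ b @v1: history=[(1, 19), (2, 76), (3, 63)] -> pick v1 -> 19
v5: WRITE c=31  (c history now [(5, 31)])
v6: WRITE c=30  (c history now [(5, 31), (6, 30)])
v7: WRITE c=15  (c history now [(5, 31), (6, 30), (7, 15)])
v8: WRITE c=70  (c history now [(5, 31), (6, 30), (7, 15), (8, 70)])
v9: WRITE b=39  (b history now [(1, 19), (2, 76), (3, 63), (9, 39)])
READ a @v5: history=[(4, 61)] -> pick v4 -> 61
READ b @v6: history=[(1, 19), (2, 76), (3, 63), (9, 39)] -> pick v3 -> 63
READ b @v5: history=[(1, 19), (2, 76), (3, 63), (9, 39)] -> pick v3 -> 63
v10: WRITE b=45  (b history now [(1, 19), (2, 76), (3, 63), (9, 39), (10, 45)])
v11: WRITE a=32  (a history now [(4, 61), (11, 32)])
v12: WRITE a=71  (a history now [(4, 61), (11, 32), (12, 71)])
Read results in order: ['76', 'NONE', '19', '61', '63', '63']
NONE count = 1

Answer: 1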